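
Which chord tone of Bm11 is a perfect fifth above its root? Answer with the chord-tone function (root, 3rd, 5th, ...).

5th

Bm11 is spelled B-D-F♯-A-C♯-E.
The root is B. A perfect fifth above B is F♯.
F♯ is the chord's 5th.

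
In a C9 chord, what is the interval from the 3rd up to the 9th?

minor 7th

The chord tones of C dominant ninth are C, E, G, B♭, D.
That puts E below D.
From E to D: 10 semitones over a seventh = minor.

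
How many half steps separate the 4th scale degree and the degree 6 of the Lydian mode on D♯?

The scale is D♯ E♯ F𝄪 G𝄪 A♯ B♯ C𝄪.
G𝄪 up to B♯ is a minor third — 3 semitones.

3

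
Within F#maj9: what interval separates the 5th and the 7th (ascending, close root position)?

F#maj9 is spelled F#, A#, C#, E#, G#.
That puts C# below E#.
From C# to E# is 4 semitones, exactly the major third.

major third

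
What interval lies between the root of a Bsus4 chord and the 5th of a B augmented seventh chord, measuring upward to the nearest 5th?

A5

The root of Bsus4 is B; the 5th of B augmented seventh is F##.
B up to F## is 8 semitones, a half step wider than a perfect fifth, so the interval is augmented.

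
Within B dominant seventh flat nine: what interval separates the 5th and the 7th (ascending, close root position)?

m3

B7b9: B–D♯–F♯–A–C.
The 5th is F♯ and the 7th is A.
F♯ up to A is 3 semitones, a half step narrower than a major third, so the interval is minor.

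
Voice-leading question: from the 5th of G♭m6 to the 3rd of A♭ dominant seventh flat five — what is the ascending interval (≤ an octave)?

The 5th of G♭m6 is D♭; the 3rd of A♭ dominant seventh flat five is C.
Counting 7 letters and 11 half steps from D♭ gives a major seventh.

major seventh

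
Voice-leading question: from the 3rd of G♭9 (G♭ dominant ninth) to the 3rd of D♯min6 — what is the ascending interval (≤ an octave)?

The 3rd of G♭9 (G♭ dominant ninth) is B♭; the 3rd of D♯min6 is F♯.
5 letter names make it a fifth; at 8 semitones (a half step wider than perfect) the quality is augmented.

augmented fifth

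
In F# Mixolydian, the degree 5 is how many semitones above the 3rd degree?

The scale is F# G# A# B C# D# E.
A# up to C# is a minor third — 3 semitones.

3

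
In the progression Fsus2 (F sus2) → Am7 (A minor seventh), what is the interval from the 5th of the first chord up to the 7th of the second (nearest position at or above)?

The 5th of Fsus2 (F sus2) is C; the 7th of Am7 (A minor seventh) is G.
Counting 5 letters and 7 half steps from C gives a perfect fifth.

P5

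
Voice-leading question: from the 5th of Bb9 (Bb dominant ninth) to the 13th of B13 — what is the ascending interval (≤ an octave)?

augmented 2nd

Bb9 (Bb dominant ninth) has F as its 5th, and B13 has G# as its 13th.
F up to G# is 3 semitones, a half step wider than a major second, so the interval is augmented.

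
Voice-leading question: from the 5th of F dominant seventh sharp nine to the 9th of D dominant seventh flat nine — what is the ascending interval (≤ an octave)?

The 5th of F dominant seventh sharp nine is C; the 9th of D dominant seventh flat nine is Eb.
C up to Eb is 3 semitones, a half step narrower than a major third, so the interval is minor.

minor third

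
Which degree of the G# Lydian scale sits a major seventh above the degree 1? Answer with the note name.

The scale is G# A# B# C## D# E# F##.
The degree 1 is G#; a major seventh above that is F## — scale degree 7.

F##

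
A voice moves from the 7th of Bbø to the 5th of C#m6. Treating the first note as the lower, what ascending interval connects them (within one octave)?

augmented seventh

Bbø has Ab as its 7th, and C#m6 has G# as its 5th.
7 letter names make it a seventh; at 12 semitones (a half step wider than major) the quality is augmented.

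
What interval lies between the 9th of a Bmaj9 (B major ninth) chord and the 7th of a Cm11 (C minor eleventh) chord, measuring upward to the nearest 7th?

diminished seventh

The 9th of Bmaj9 (B major ninth) is C♯; the 7th of Cm11 (C minor eleventh) is B♭.
7 letter names make it a seventh; at 9 semitones (a whole step narrower than major) the quality is diminished.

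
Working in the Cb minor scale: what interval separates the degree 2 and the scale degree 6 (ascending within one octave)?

Spelling the Cb minor scale: Cb Db Ebb Fb Gb Abb Bbb.
That puts Db below Abb.
Db up to Abb is 6 semitones, a half step narrower than a perfect fifth, so the interval is diminished.

diminished fifth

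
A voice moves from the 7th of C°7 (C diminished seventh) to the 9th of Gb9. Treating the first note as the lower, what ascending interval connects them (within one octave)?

major 7th

C°7 (C diminished seventh) has Bbb as its 7th, and Gb9 has Ab as its 9th.
From Bbb to Ab is 11 semitones, exactly the major seventh.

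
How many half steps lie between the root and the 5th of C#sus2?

The chord tones of C# sus2 are C#, D#, G#.
C# to G# is a perfect fifth: 7 semitones.

7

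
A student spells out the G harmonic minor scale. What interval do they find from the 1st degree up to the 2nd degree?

major 2nd

The scale runs G A B♭ C D E♭ F♯.
1st degree = G; scale degree 2 = A.
From G to A is 2 semitones, exactly the major second.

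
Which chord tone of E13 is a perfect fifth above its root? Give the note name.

E13: E, G#, B, D, F#, C#.
The root is E. A perfect fifth above E is B.
B is the chord's 5th.

B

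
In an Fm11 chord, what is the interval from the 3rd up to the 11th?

The chord tones of Fm11 (F minor eleventh) are F–Ab–C–Eb–G–Bb.
That puts Ab below Bb.
Counting 9 letters and 14 half steps from Ab gives a major ninth.

major ninth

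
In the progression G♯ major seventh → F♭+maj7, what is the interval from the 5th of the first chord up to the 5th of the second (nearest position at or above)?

d7

G♯ major seventh has D♯ as its 5th, and F♭+maj7 has C as its 5th.
7 letter names make it a seventh; at 9 semitones (a whole step narrower than major) the quality is diminished.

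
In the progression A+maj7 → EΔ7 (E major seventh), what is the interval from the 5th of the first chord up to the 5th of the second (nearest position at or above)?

diminished fifth

A+maj7 has E# as its 5th, and EΔ7 (E major seventh) has B as its 5th.
5 letter names make it a fifth; at 6 semitones (a half step narrower than perfect) the quality is diminished.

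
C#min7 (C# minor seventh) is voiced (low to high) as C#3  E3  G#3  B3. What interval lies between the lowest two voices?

Those voices are C#3 and E3.
From C# to E: 3 semitones over a third = minor.

minor third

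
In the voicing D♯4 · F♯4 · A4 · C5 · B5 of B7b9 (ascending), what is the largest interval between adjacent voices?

major seventh

Adjacent intervals: D♯4→F♯4 = minor third; F♯4→A4 = minor third; A4→C5 = minor third; C5→B5 = major seventh.
The largest is C5 to B5, a major seventh (11 semitones).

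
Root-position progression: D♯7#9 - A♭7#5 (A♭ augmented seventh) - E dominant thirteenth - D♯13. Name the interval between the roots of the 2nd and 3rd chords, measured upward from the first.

The roots are A♭ and E.
From A♭ to E: 8 semitones over a fifth = augmented.

augmented fifth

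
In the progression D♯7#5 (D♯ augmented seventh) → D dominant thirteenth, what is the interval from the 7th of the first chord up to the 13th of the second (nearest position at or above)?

minor seventh

D♯7#5 (D♯ augmented seventh) has C♯ as its 7th, and D dominant thirteenth has B as its 13th.
7 letter names make it a seventh; at 10 semitones (a half step narrower than major) the quality is minor.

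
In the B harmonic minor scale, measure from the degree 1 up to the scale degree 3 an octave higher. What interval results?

m10

Spelling the B harmonic minor scale: B C# D E F# G A#.
That puts B below D.
From B to D: 15 semitones over a tenth = minor.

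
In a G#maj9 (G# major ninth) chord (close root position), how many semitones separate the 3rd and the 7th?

Spelling the chord: G#-B#-D#-F##-A#.
B# to F## is a perfect fifth: 7 semitones.

7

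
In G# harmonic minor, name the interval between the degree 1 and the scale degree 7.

Spelling G# harmonic minor: G# A# B C# D# E F##.
Degree 1 = G#; 7th scale degree = F##.
From G# to F## is 11 semitones, exactly the major seventh.

major seventh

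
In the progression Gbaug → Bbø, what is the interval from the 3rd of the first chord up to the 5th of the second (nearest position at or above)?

diminished 5th

Gbaug has Bb as its 3rd, and Bbø has Fb as its 5th.
Bb up to Fb is 6 semitones, a half step narrower than a perfect fifth, so the interval is diminished.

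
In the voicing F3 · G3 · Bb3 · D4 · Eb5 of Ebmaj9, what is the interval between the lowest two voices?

major second

Those voices are F3 and G3.
Counting 2 letters and 2 half steps from F gives a major second.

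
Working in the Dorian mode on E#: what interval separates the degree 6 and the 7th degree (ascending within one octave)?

minor 2nd

E# dorian: E# F## G# A# B# C## D#.
Degree 6 = C##; degree 7 = D#.
C## up to D# is 1 semitone, a half step narrower than a major second, so the interval is minor.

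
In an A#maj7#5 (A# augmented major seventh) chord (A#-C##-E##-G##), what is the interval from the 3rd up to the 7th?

perfect fifth

That puts C## below G##.
Counting 5 letters and 7 half steps from C## gives a perfect fifth.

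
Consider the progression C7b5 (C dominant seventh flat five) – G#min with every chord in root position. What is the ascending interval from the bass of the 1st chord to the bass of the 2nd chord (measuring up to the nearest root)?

augmented fifth

The roots are C and G#.
From C to G#: 8 semitones over a fifth = augmented.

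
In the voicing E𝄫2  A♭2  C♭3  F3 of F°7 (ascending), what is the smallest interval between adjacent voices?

minor 3rd

Adjacent intervals: E𝄫2→A♭2 = augmented fourth; A♭2→C♭3 = minor third; C♭3→F3 = augmented fourth.
The smallest is A♭2 to C♭3, a minor third (3 semitones).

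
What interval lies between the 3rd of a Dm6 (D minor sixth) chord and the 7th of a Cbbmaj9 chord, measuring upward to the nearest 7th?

d4

The 3rd of Dm6 (D minor sixth) is F; the 7th of Cbbmaj9 is Bbb.
F up to Bbb is 4 semitones, a half step narrower than a perfect fourth, so the interval is diminished.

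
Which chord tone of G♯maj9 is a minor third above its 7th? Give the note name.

A#

Spelling the chord: G♯–B♯–D♯–F𝄪–A♯.
The 7th is F𝄪. A minor third above F𝄪 is A♯.
A♯ is the chord's 9th.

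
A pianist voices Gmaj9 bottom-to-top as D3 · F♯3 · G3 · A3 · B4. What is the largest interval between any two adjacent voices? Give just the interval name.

major ninth

Adjacent intervals: D3→F♯3 = major third; F♯3→G3 = minor second; G3→A3 = major second; A3→B4 = major ninth.
The largest is A3 to B4, a major ninth (14 semitones).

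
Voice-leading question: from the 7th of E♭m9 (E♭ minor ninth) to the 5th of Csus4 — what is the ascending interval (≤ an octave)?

augmented fourth

The 7th of E♭m9 (E♭ minor ninth) is D♭; the 5th of Csus4 is G.
D♭ up to G is 6 semitones, a half step wider than a perfect fourth, so the interval is augmented.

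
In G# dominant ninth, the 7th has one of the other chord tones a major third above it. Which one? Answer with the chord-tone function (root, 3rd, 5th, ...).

The chord tones of G#9 (G# dominant ninth) are G# B# D# F# A#.
The 7th is F#. A major third above F# is A#.
A# is the chord's 9th.

9th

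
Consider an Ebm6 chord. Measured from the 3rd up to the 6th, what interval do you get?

Eb minor sixth is spelled Eb–Gb–Bb–C.
So we need the interval from Gb up to C.
4 letter names make it a fourth; at 6 semitones (a half step wider than perfect) the quality is augmented.

augmented fourth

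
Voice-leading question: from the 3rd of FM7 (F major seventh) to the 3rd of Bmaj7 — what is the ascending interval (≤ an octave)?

augmented fourth

The 3rd of FM7 (F major seventh) is A; the 3rd of Bmaj7 is D#.
From A to D#: 6 semitones over a fourth = augmented.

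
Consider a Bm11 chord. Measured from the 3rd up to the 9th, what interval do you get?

M7

The chord tones of Bm11 are B-D-F#-A-C#-E.
3rd = D; 9th = C#.
From D to C# is 11 semitones, exactly the major seventh.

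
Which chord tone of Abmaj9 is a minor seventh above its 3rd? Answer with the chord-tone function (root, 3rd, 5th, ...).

9th

The chord tones of Abmaj9 (Ab major ninth) are Ab-C-Eb-G-Bb.
The 3rd is C. A minor seventh above C is Bb.
Bb is the chord's 9th.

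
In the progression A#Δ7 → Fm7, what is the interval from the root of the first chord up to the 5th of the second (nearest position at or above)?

The root of A#Δ7 is A#; the 5th of Fm7 is C.
A# up to C is 2 semitones, a whole step narrower than a major third, so the interval is diminished.

diminished 3rd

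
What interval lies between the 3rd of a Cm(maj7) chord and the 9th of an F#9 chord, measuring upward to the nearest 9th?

augmented 3rd

The 3rd of Cm(maj7) is Eb; the 9th of F#9 is G#.
3 letter names make it a third; at 5 semitones (a half step wider than major) the quality is augmented.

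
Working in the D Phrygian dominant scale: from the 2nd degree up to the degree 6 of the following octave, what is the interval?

perfect 12th

D phrygian dominant: D Eb F# G A Bb C.
The 2nd degree is Eb and the 6th degree (up an octave) is Bb.
Eb up to Bb spans 12 letter names and 19 semitones — a perfect twelfth.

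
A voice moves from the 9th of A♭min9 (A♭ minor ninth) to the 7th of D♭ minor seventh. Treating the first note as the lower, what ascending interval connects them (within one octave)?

A♭min9 (A♭ minor ninth) has B♭ as its 9th, and D♭ minor seventh has C♭ as its 7th.
From B♭ to C♭: 1 semitone over a second = minor.

minor second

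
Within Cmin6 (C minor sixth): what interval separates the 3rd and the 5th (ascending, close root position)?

The chord tones of Cmin6 (C minor sixth) are C-E♭-G-A.
3rd = E♭; 5th = G.
E♭ up to G spans 3 letter names and 4 semitones — a major third.

major third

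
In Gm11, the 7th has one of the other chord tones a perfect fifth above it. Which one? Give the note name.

G minor eleventh is spelled G Bb D F A C.
The 7th is F. A perfect fifth above F is C.
C is the chord's 11th.

C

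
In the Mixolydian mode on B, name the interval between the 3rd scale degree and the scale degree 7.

diminished 5th

B mixolydian: B C# D# E F# G# A.
That puts D# below A.
5 letter names make it a fifth; at 6 semitones (a half step narrower than perfect) the quality is diminished.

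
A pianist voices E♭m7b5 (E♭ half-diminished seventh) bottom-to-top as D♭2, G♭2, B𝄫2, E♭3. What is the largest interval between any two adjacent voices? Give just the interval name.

Adjacent intervals: D♭2→G♭2 = perfect fourth; G♭2→B𝄫2 = minor third; B𝄫2→E♭3 = augmented fourth.
The largest is B𝄫2 to E♭3, an augmented fourth (6 semitones).

A4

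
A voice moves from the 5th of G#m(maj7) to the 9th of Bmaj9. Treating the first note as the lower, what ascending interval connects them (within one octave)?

The 5th of G#m(maj7) is D#; the 9th of Bmaj9 is C#.
From D# to C#: 10 semitones over a seventh = minor.

minor seventh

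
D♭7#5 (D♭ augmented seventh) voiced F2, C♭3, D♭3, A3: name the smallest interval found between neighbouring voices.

Adjacent intervals: F2→C♭3 = diminished fifth; C♭3→D♭3 = major second; D♭3→A3 = augmented fifth.
The smallest is C♭3 to D♭3, a major second (2 semitones).

major 2nd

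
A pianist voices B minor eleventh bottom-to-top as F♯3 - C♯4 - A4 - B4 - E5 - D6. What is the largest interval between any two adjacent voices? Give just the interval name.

Adjacent intervals: F♯3→C♯4 = perfect fifth; C♯4→A4 = minor sixth; A4→B4 = major second; B4→E5 = perfect fourth; E5→D6 = minor seventh.
The largest is E5 to D6, a minor seventh (10 semitones).

minor seventh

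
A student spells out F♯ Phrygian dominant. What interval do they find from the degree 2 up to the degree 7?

Spelling F♯ Phrygian dominant: F♯ G A♯ B C♯ D E.
So we need the interval from G up to E.
From G to E is 9 semitones, exactly the major sixth.

major 6th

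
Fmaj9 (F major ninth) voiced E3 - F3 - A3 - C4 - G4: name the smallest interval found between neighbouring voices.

Adjacent intervals: E3→F3 = minor second; F3→A3 = major third; A3→C4 = minor third; C4→G4 = perfect fifth.
The smallest is E3 to F3, a minor second (1 semitone).

m2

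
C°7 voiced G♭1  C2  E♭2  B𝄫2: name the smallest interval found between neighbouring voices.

minor 3rd

Adjacent intervals: G♭1→C2 = augmented fourth; C2→E♭2 = minor third; E♭2→B𝄫2 = diminished fifth.
The smallest is C2 to E♭2, a minor third (3 semitones).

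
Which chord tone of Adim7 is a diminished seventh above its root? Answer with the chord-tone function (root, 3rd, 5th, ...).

7th

A°7 (A diminished seventh): A-C-Eb-Gb.
The root is A. A diminished seventh above A is Gb.
Gb is the chord's 7th.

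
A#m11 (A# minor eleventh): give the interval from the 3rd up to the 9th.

M7

Spelling the chord: A#-C#-E#-G#-B#-D#.
So we need the interval from C# up to B#.
C# up to B# spans 7 letter names and 11 semitones — a major seventh.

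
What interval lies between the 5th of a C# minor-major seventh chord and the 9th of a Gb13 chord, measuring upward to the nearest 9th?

The 5th of C# minor-major seventh is G#; the 9th of Gb13 is Ab.
G# up to Ab is 0 semitones, a whole step narrower than a major second, so the interval is diminished.

diminished 2nd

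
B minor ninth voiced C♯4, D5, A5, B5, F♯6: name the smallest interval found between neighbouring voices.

Adjacent intervals: C♯4→D5 = minor ninth; D5→A5 = perfect fifth; A5→B5 = major second; B5→F♯6 = perfect fifth.
The smallest is A5 to B5, a major second (2 semitones).

major 2nd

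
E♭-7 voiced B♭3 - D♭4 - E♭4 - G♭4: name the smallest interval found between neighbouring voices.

Adjacent intervals: B♭3→D♭4 = minor third; D♭4→E♭4 = major second; E♭4→G♭4 = minor third.
The smallest is D♭4 to E♭4, a major second (2 semitones).

major second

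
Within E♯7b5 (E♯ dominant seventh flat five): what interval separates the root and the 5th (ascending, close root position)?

diminished fifth

E♯ dominant seventh flat five: E♯–G𝄪–B–D♯.
That puts E♯ below B.
5 letter names make it a fifth; at 6 semitones (a half step narrower than perfect) the quality is diminished.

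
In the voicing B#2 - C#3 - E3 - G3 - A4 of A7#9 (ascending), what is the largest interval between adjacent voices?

Adjacent intervals: B#2→C#3 = minor second; C#3→E3 = minor third; E3→G3 = minor third; G3→A4 = major ninth.
The largest is G3 to A4, a major ninth (14 semitones).

major ninth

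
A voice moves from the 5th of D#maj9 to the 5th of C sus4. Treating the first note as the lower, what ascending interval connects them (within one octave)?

D#maj9 has A# as its 5th, and C sus4 has G as its 5th.
7 letter names make it a seventh; at 9 semitones (a whole step narrower than major) the quality is diminished.

diminished seventh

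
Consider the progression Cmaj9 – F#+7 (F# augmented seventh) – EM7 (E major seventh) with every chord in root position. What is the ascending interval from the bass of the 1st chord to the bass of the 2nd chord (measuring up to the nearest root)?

The roots are C and F#.
From C to F#: 6 semitones over a fourth = augmented.

A4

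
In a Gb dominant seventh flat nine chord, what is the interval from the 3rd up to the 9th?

Gb7b9 is spelled Gb-Bb-Db-Fb-Abb.
That puts Bb below Abb.
From Bb to Abb: 9 semitones over a seventh = diminished.

diminished seventh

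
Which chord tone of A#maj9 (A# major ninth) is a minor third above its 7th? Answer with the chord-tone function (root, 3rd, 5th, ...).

9th

The chord tones of A#maj9 are A# C## E# G## B#.
The 7th is G##. A minor third above G## is B#.
B# is the chord's 9th.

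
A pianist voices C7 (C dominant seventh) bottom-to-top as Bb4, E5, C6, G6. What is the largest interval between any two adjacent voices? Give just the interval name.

Adjacent intervals: Bb4→E5 = augmented fourth; E5→C6 = minor sixth; C6→G6 = perfect fifth.
The largest is E5 to C6, a minor sixth (8 semitones).

minor sixth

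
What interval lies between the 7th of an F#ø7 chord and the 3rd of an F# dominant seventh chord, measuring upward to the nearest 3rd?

F#ø7 has E as its 7th, and F# dominant seventh has A# as its 3rd.
E up to A# is 6 semitones, a half step wider than a perfect fourth, so the interval is augmented.

augmented fourth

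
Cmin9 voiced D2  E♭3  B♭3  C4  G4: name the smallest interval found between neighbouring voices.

major 2nd

Adjacent intervals: D2→E♭3 = minor ninth; E♭3→B♭3 = perfect fifth; B♭3→C4 = major second; C4→G4 = perfect fifth.
The smallest is B♭3 to C4, a major second (2 semitones).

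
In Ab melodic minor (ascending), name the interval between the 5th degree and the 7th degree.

major third

Spelling Ab melodic minor (ascending): Ab Bb Cb Db Eb F G.
That puts Eb below G.
Counting 3 letters and 4 half steps from Eb gives a major third.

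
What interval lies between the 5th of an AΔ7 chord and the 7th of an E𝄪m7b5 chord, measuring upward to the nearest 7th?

augmented seventh

The 5th of AΔ7 is E; the 7th of E𝄪m7b5 is D𝄪.
7 letter names make it a seventh; at 12 semitones (a half step wider than major) the quality is augmented.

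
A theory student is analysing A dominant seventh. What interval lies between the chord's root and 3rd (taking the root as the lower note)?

A7: A C# E G.
So we need the interval from A up to C#.
A up to C# spans 3 letter names and 4 semitones — a major third.

M3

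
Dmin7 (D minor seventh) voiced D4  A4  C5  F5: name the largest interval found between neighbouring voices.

perfect fifth

Adjacent intervals: D4→A4 = perfect fifth; A4→C5 = minor third; C5→F5 = perfect fourth.
The largest is D4 to A4, a perfect fifth (7 semitones).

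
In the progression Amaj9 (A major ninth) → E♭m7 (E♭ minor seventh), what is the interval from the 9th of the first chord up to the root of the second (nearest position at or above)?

The 9th of Amaj9 (A major ninth) is B; the root of E♭m7 (E♭ minor seventh) is E♭.
B up to E♭ is 4 semitones, a half step narrower than a perfect fourth, so the interval is diminished.

diminished fourth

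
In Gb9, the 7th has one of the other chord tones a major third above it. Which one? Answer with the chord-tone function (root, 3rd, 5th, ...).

9th

Gb9 is spelled Gb, Bb, Db, Fb, Ab.
The 7th is Fb. A major third above Fb is Ab.
Ab is the chord's 9th.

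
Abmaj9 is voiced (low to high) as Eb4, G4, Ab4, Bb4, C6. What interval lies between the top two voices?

Those voices are Bb4 and C6.
Bb up to C spans 9 letter names and 14 semitones — a major ninth.

major ninth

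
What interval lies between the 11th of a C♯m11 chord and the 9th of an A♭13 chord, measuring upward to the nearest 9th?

diminished fourth

The 11th of C♯m11 is F♯; the 9th of A♭13 is B♭.
4 letter names make it a fourth; at 4 semitones (a half step narrower than perfect) the quality is diminished.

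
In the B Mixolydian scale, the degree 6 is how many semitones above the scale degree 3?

5

The scale is B C# D# E F# G# A.
D# up to G# is a perfect fourth — 5 semitones.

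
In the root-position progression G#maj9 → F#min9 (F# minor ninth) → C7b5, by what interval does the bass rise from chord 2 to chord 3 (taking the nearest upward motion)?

diminished 5th

The roots are F# and C.
From F# to C: 6 semitones over a fifth = diminished.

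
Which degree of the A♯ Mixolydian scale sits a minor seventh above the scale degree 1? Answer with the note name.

G#

The scale is A♯ B♯ C𝄪 D♯ E♯ F𝄪 G♯.
The scale degree 1 is A♯; a minor seventh above that is G♯ — scale degree 7.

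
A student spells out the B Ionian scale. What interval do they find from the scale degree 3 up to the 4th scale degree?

minor second

B major: B C# D# E F# G# A#.
Scale degree 3 = D#; 4th scale degree = E.
D# up to E is 1 semitone, a half step narrower than a major second, so the interval is minor.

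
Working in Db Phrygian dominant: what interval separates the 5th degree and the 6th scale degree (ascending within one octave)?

minor 2nd

The scale runs Db Ebb F Gb Ab Bbb Cb.
So we need the interval from Ab up to Bbb.
From Ab to Bbb: 1 semitone over a second = minor.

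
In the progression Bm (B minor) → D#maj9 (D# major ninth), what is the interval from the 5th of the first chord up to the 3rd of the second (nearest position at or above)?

The 5th of Bm (B minor) is F#; the 3rd of D#maj9 (D# major ninth) is F##.
F# up to F## is 1 semitone, a half step wider than a perfect unison, so the interval is augmented.

augmented unison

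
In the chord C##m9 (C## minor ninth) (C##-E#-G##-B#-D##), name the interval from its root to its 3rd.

So we need the interval from C## up to E#.
C## up to E# is 3 semitones, a half step narrower than a major third, so the interval is minor.

minor third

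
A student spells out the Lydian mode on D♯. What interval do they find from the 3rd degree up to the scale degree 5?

The scale runs D♯ E♯ F𝄪 G𝄪 A♯ B♯ C𝄪.
3rd degree = F𝄪; degree 5 = A♯.
F𝄪 up to A♯ is 3 semitones, a half step narrower than a major third, so the interval is minor.

minor third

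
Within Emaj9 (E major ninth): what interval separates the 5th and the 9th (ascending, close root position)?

perfect fifth

E major ninth: E-G♯-B-D♯-F♯.
That puts B below F♯.
Counting 5 letters and 7 half steps from B gives a perfect fifth.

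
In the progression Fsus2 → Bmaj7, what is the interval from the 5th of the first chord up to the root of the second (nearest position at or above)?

major seventh

Fsus2 has C as its 5th, and Bmaj7 has B as its root.
From C to B is 11 semitones, exactly the major seventh.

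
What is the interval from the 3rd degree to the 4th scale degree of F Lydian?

major 2nd

The scale runs F G A B C D E.
So we need the interval from A up to B.
Counting 2 letters and 2 half steps from A gives a major second.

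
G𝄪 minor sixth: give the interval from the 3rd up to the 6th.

augmented fourth

G𝄪m6 (G𝄪 minor sixth) is spelled G𝄪–B♯–D𝄪–E𝄪.
The 3rd is B♯ and the 6th is E𝄪.
B♯ up to E𝄪 is 6 semitones, a half step wider than a perfect fourth, so the interval is augmented.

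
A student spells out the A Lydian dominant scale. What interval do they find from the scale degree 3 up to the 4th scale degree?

major second

A lydian dominant: A B C# D# E F# G.
So we need the interval from C# up to D#.
C# up to D# spans 2 letter names and 2 semitones — a major second.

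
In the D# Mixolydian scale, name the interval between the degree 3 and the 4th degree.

Spelling the D# Mixolydian scale: D# E# F## G# A# B# C#.
That puts F## below G#.
From F## to G#: 1 semitone over a second = minor.

minor second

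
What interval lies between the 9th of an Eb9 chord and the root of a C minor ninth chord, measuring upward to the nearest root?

Eb9 has F as its 9th, and C minor ninth has C as its root.
Counting 5 letters and 7 half steps from F gives a perfect fifth.

perfect 5th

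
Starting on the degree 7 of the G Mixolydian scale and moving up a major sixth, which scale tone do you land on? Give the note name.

D

The scale is G A B C D E F.
The degree 7 is F; a major sixth above that is D — scale degree 5.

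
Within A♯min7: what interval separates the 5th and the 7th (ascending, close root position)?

minor third

The chord tones of A♯ minor seventh are A♯ C♯ E♯ G♯.
The 5th is E♯ and the 7th is G♯.
E♯ up to G♯ is 3 semitones, a half step narrower than a major third, so the interval is minor.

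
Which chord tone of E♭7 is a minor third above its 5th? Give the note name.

E♭7 is spelled E♭ G B♭ D♭.
The 5th is B♭. A minor third above B♭ is D♭.
D♭ is the chord's 7th.

Db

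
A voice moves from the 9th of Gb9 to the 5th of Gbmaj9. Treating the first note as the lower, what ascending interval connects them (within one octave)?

The 9th of Gb9 is Ab; the 5th of Gbmaj9 is Db.
From Ab to Db is 5 semitones, exactly the perfect fourth.

perfect fourth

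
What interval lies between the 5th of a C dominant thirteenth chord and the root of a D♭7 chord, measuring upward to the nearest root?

C dominant thirteenth has G as its 5th, and D♭7 has D♭ as its root.
5 letter names make it a fifth; at 6 semitones (a half step narrower than perfect) the quality is diminished.

diminished fifth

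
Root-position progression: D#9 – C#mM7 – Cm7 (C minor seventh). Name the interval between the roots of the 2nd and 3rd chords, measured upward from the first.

The roots are C# and C.
8 letter names make it an octave; at 11 semitones (a half step narrower than perfect) the quality is diminished.

d8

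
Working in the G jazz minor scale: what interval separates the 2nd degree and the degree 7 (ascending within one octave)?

Spelling the G jazz minor scale: G A Bb C D E F#.
2nd degree = A; degree 7 = F#.
From A to F# is 9 semitones, exactly the major sixth.

major 6th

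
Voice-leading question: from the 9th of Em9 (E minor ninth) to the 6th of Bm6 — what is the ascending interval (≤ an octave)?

major 2nd

Em9 (E minor ninth) has F♯ as its 9th, and Bm6 has G♯ as its 6th.
F♯ up to G♯ spans 2 letter names and 2 semitones — a major second.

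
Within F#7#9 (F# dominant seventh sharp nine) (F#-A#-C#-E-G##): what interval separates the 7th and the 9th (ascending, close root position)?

augmented third

That puts E below G##.
3 letter names make it a third; at 5 semitones (a half step wider than major) the quality is augmented.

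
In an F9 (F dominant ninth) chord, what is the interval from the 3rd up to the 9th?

minor 7th

The chord tones of F9 are F–A–C–E♭–G.
The 3rd is A and the 9th is G.
From A to G: 10 semitones over a seventh = minor.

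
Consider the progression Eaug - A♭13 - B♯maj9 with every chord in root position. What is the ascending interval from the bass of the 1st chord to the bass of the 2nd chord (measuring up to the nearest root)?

diminished fourth

The roots are E and A♭.
E up to A♭ is 4 semitones, a half step narrower than a perfect fourth, so the interval is diminished.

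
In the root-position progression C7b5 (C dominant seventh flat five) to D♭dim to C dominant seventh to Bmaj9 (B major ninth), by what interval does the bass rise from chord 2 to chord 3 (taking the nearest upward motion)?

The roots are D♭ and C.
Counting 7 letters and 11 half steps from D♭ gives a major seventh.

major seventh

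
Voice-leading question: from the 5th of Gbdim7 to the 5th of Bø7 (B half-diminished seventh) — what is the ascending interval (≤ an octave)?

The 5th of Gbdim7 is Dbb; the 5th of Bø7 (B half-diminished seventh) is F.
Dbb up to F is 5 semitones, a half step wider than a major third, so the interval is augmented.

augmented third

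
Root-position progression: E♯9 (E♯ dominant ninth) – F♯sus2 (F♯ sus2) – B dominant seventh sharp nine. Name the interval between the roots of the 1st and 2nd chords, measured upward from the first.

minor 2nd

The roots are E♯ and F♯.
E♯ up to F♯ is 1 semitone, a half step narrower than a major second, so the interval is minor.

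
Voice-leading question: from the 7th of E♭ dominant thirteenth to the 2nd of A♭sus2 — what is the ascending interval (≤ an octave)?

The 7th of E♭ dominant thirteenth is D♭; the 2nd of A♭sus2 is B♭.
D♭ up to B♭ spans 6 letter names and 9 semitones — a major sixth.

major sixth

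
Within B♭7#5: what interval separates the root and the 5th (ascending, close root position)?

B♭+7: B♭-D-F♯-A♭.
Root = B♭; 5th = F♯.
B♭ up to F♯ is 8 semitones, a half step wider than a perfect fifth, so the interval is augmented.

augmented fifth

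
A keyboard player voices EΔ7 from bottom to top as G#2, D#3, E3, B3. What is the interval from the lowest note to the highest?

minor tenth

The outer voices are G#2 and B3.
10 letter names make it a tenth; at 15 semitones (a half step narrower than major) the quality is minor.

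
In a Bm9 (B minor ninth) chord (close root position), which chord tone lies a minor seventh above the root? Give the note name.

Spelling the chord: B D F# A C#.
The root is B. A minor seventh above B is A.
A is the chord's 7th.

A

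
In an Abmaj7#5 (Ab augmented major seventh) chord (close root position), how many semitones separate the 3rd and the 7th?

Ab+maj7 is spelled Ab C E G.
C to G is a perfect fifth: 7 semitones.

7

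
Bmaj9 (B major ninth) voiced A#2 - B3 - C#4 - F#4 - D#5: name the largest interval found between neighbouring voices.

minor ninth

Adjacent intervals: A#2→B3 = minor ninth; B3→C#4 = major second; C#4→F#4 = perfect fourth; F#4→D#5 = major sixth.
The largest is A#2 to B3, a minor ninth (13 semitones).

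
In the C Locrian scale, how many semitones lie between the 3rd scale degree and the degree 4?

2

The scale is C Db Eb F Gb Ab Bb.
Eb up to F is a major second — 2 semitones.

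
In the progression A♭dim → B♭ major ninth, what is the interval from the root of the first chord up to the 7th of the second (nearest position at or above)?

A♭dim has A♭ as its root, and B♭ major ninth has A as its 7th.
A♭ up to A is 1 semitone, a half step wider than a perfect unison, so the interval is augmented.

augmented unison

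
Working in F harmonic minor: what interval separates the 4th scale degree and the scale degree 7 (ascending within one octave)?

F harmonic minor: F G A♭ B♭ C D♭ E.
4th scale degree = B♭; degree 7 = E.
From B♭ to E: 6 semitones over a fourth = augmented.

augmented 4th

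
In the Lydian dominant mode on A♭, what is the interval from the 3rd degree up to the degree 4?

major second

Spelling the Lydian dominant mode on A♭: A♭ B♭ C D E♭ F G♭.
The 3rd degree is C and the 4th degree is D.
C up to D spans 2 letter names and 2 semitones — a major second.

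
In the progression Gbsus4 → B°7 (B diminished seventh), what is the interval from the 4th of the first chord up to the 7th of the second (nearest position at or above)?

major 6th

The 4th of Gbsus4 is Cb; the 7th of B°7 (B diminished seventh) is Ab.
From Cb to Ab is 9 semitones, exactly the major sixth.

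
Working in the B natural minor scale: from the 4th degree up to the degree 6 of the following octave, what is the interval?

The scale runs B C# D E F# G A.
That puts E below G.
E up to G is 15 semitones, a half step narrower than a major tenth, so the interval is minor.

minor tenth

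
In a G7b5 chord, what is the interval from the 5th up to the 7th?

major 3rd

Spelling the chord: G-B-Db-F.
The 5th is Db and the 7th is F.
Db up to F spans 3 letter names and 4 semitones — a major third.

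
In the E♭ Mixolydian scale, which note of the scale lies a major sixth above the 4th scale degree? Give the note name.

F

The scale is E♭ F G A♭ B♭ C D♭.
The 4th scale degree is A♭; a major sixth above that is F — scale degree 2.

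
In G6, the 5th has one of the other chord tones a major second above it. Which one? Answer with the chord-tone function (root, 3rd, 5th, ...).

6th

Spelling the chord: G-B-D-E.
The 5th is D. A major second above D is E.
E is the chord's 6th.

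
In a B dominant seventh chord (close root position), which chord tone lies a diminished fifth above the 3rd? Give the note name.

A

B dominant seventh: B D# F# A.
The 3rd is D#. A diminished fifth above D# is A.
A is the chord's 7th.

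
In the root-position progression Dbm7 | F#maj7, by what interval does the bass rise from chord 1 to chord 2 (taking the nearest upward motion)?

The roots are Db and F#.
From Db to F#: 5 semitones over a third = augmented.

augmented third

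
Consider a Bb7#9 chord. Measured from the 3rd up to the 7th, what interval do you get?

diminished 5th

Bb7#9 is spelled Bb, D, F, Ab, C#.
That puts D below Ab.
5 letter names make it a fifth; at 6 semitones (a half step narrower than perfect) the quality is diminished.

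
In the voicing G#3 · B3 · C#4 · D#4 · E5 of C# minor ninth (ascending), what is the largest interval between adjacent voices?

minor ninth

Adjacent intervals: G#3→B3 = minor third; B3→C#4 = major second; C#4→D#4 = major second; D#4→E5 = minor ninth.
The largest is D#4 to E5, a minor ninth (13 semitones).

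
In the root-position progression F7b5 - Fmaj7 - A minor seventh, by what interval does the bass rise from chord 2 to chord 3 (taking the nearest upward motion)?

major third

The roots are F and A.
Counting 3 letters and 4 half steps from F gives a major third.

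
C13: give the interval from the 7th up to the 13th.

Spelling the chord: C E G Bb D A.
The 7th is Bb and the 13th is A.
Bb up to A spans 7 letter names and 11 semitones — a major seventh.

M7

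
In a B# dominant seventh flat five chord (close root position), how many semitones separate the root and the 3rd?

B#7b5 (B# dominant seventh flat five) is spelled B#, D##, F#, A#.
B# to D## is a major third: 4 semitones.

4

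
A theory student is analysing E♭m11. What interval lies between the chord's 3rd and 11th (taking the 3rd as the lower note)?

E♭m11 (E♭ minor eleventh): E♭-G♭-B♭-D♭-F-A♭.
3rd = G♭; 11th = A♭.
From G♭ to A♭ is 14 semitones, exactly the major ninth.

major 9th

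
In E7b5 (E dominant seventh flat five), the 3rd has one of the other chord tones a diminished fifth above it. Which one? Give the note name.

Spelling the chord: E-G♯-B♭-D.
The 3rd is G♯. A diminished fifth above G♯ is D.
D is the chord's 7th.

D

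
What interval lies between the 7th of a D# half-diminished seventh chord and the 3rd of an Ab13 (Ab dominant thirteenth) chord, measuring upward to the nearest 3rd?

diminished octave

The 7th of D# half-diminished seventh is C#; the 3rd of Ab13 (Ab dominant thirteenth) is C.
8 letter names make it an octave; at 11 semitones (a half step narrower than perfect) the quality is diminished.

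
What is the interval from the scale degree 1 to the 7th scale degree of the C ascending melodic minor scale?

major 7th

The scale runs C D E♭ F G A B.
The scale degree 1 is C and the 7th degree is B.
C up to B spans 7 letter names and 11 semitones — a major seventh.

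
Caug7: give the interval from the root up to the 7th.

The chord tones of C+7 are C E G# Bb.
That puts C below Bb.
C up to Bb is 10 semitones, a half step narrower than a major seventh, so the interval is minor.

minor seventh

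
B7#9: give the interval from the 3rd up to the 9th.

The chord tones of B7#9 (B dominant seventh sharp nine) are B, D♯, F♯, A, C𝄪.
The 3rd is D♯ and the 9th is C𝄪.
From D♯ to C𝄪 is 11 semitones, exactly the major seventh.

major 7th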